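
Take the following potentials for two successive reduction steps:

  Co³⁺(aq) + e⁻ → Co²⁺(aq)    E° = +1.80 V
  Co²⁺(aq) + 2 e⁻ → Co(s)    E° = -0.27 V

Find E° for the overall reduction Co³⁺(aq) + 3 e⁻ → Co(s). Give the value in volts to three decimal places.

+0.420 V

Since ΔG° = −nFE° is additive over sequential reductions, n₃E°₃ = n₁E°₁ + n₂E°₂.
E°₃ = (1×+1.80 + 2×-0.27) / 3 = (+1.260) / 3 = +0.420 V.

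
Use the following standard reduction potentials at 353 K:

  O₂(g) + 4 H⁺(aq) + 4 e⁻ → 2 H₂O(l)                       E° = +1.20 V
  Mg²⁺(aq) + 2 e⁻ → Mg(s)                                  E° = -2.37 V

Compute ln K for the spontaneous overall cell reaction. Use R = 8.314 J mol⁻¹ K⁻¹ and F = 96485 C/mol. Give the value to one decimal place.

Cathode: O₂/H₂O; anode: Mg²⁺/Mg. E°cell = (+1.20) − (-2.37) = +3.57 V, with n = 4.
ΔG° = −nFE° = −RT ln K, so ln K = nFE°/(RT) = (4)(96485)(+3.57) / ((8.314)(353)) = 469.465.

469.5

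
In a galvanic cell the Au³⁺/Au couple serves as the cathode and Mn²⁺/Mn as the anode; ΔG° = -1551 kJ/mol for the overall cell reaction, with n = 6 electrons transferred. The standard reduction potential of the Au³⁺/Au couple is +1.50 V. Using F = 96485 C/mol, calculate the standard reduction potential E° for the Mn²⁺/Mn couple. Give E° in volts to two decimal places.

-1.18 V

E°cell = −ΔG°/(nF) = −(-1551×10³)/((6)(96485)) = +2.679 V.
Since Au³⁺/Au is the cathode and Mn²⁺/Mn the anode, E°cell = E°(Au³⁺/Au) − E°(Mn²⁺/Mn).
So E°(Mn²⁺/Mn) = E°(Au³⁺/Au) − E°cell = (+1.50) − (+2.679) = -1.18 V.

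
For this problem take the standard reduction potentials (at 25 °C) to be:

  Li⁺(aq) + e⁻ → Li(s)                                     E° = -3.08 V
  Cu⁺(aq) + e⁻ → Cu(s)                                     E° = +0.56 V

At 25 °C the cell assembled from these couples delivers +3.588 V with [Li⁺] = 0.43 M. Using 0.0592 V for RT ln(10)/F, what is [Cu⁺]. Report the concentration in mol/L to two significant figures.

0.057 M

Cu⁺/Cu is the cathode, Li⁺/Li the anode: E°cell = +3.64 V, n = 1.
Overall reaction: Cu⁺(aq) + Li(s) → Cu(s) + Li⁺(aq); Q = [Li⁺]^1/[Cu⁺]^1.
From E = E° − (0.0592/n) log Q: log Q = (E° − E)·n/0.0592 = (+3.64 − (+3.588))·1/0.0592 = 0.8784.
So 1·log[Cu⁺] = 1·log(0.43) − log Q = -0.3665 − (0.8784) = -1.2449; [Cu⁺] = 10^(-1.2449) ≈ 0.057 M.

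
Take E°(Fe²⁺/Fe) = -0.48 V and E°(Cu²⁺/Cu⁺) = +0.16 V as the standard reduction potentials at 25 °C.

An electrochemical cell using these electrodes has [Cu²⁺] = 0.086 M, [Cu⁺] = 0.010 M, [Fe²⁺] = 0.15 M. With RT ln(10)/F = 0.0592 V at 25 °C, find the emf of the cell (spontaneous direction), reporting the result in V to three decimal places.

+0.720 V

Cu²⁺/Cu⁺ is the cathode (higher E°), Fe²⁺/Fe the anode: E°cell = +0.16 − (-0.48) = +0.64 V, n = 2.
Overall: 2 Cu²⁺(aq) + Fe(s) → 2 Cu⁺(aq) + Fe²⁺(aq)
Q = [Cu⁺]^2·[Fe²⁺] / ([Cu²⁺]^2); log Q = -2.693.
E = E° − (0.0592/n) log Q = +0.64 − (0.0592/2)(-2.693) = +0.720 V.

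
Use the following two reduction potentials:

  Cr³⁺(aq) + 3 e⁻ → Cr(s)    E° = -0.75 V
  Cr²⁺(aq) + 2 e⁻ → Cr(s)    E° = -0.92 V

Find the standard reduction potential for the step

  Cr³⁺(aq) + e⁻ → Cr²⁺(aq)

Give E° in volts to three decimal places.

-0.410 V

Sequential free energies add, so n₃E°₃ = n₁E°₁ + n₂E°₂.
With n₃ = 3, and the known step contributing 2×(-0.92) V, the unknown satisfies 1·E° = 3×(-0.75) − 2×(-0.92) = -0.410.
E° = -0.410 / 1 = -0.410 V.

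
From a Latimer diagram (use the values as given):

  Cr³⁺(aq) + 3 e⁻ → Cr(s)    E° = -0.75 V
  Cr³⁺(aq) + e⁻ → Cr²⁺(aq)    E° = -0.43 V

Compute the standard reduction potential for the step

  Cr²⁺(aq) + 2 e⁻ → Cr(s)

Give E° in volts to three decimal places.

-0.910 V

Sequential free energies add, so n₃E°₃ = n₁E°₁ + n₂E°₂.
With n₃ = 3, and the known step contributing 1×(-0.43) V, the unknown satisfies 2·E° = 3×(-0.75) − 1×(-0.43) = -1.820.
E° = -1.820 / 2 = -0.910 V.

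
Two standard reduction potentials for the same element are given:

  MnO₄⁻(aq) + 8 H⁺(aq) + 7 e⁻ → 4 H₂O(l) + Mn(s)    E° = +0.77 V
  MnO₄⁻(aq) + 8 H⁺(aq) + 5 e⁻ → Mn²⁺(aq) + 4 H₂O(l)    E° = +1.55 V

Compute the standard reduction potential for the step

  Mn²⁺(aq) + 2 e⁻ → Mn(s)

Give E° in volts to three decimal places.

-1.180 V

Sequential free energies add, so n₃E°₃ = n₁E°₁ + n₂E°₂.
With n₃ = 7, and the known step contributing 5×(+1.55) V, the unknown satisfies 2·E° = 7×(+0.77) − 5×(+1.55) = -2.360.
E° = -2.360 / 2 = -1.180 V.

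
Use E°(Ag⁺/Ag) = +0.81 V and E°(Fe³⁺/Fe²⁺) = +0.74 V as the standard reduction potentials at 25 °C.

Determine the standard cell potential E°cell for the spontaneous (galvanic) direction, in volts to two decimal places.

+0.07 V

The Ag⁺/Ag couple has the higher reduction potential, so it is the cathode; Fe³⁺/Fe²⁺ is oxidised at the anode.
E°cell = E°(cathode) − E°(anode) = (+0.81) − (+0.74) = +0.07 V.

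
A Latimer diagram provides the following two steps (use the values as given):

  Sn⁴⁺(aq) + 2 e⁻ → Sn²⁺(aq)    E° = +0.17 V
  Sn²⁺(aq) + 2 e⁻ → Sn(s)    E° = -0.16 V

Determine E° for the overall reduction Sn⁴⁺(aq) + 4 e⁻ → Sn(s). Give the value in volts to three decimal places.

+0.005 V

Since ΔG° = −nFE° is additive over sequential reductions, n₃E°₃ = n₁E°₁ + n₂E°₂.
E°₃ = (2×+0.17 + 2×-0.16) / 4 = (+0.020) / 4 = +0.005 V.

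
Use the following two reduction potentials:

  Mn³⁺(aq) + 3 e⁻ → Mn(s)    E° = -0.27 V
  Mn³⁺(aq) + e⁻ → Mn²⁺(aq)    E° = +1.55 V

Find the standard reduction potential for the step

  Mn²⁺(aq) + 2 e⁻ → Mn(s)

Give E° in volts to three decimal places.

-1.180 V

Sequential free energies add, so n₃E°₃ = n₁E°₁ + n₂E°₂.
With n₃ = 3, and the known step contributing 1×(+1.55) V, the unknown satisfies 2·E° = 3×(-0.27) − 1×(+1.55) = -2.360.
E° = -2.360 / 2 = -1.180 V.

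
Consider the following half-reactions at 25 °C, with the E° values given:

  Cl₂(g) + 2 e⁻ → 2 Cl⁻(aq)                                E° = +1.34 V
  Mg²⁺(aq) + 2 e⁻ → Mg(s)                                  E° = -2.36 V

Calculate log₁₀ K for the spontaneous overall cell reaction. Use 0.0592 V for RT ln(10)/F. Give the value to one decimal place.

Cathode: Cl₂/Cl⁻; anode: Mg²⁺/Mg. E°cell = +3.70 V, n = 2.
log K = nE°cell / 0.0592 = (2)(+3.70) / 0.0592 = 125.0.

125.0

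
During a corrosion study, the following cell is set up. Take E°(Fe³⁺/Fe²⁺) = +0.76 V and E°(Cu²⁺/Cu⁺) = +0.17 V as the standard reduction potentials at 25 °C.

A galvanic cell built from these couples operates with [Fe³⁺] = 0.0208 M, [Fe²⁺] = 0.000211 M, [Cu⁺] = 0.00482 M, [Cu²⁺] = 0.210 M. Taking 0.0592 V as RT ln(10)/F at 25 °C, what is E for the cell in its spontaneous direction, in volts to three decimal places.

+0.611 V

Fe³⁺/Fe²⁺ is the cathode (higher E°), Cu²⁺/Cu⁺ the anode: E°cell = +0.76 − (+0.17) = +0.59 V, n = 1.
Overall: Fe³⁺(aq) + Cu⁺(aq) → Fe²⁺(aq) + Cu²⁺(aq)
Q = [Fe²⁺]·[Cu²⁺] / ([Fe³⁺]·[Cu⁺]); log Q = -0.355.
E = E° − (0.0592/n) log Q = +0.59 − (0.0592/1)(-0.355) = +0.611 V.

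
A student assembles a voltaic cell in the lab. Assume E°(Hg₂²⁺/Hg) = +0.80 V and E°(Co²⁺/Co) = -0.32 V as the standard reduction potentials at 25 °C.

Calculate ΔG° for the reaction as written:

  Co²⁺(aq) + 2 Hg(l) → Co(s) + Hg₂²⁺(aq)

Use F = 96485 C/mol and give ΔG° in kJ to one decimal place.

+216.1 kJ

As written, Co²⁺/Co is reduced (cathode) and Hg₂²⁺/Hg is oxidised (anode), so E°cell = (-0.32) − (+0.80) = -1.12 V.
Balancing electrons gives n = 2.
ΔG° = −nFE° = −(2)(96485)(-1.12) = 216,126 J = +216.1 kJ.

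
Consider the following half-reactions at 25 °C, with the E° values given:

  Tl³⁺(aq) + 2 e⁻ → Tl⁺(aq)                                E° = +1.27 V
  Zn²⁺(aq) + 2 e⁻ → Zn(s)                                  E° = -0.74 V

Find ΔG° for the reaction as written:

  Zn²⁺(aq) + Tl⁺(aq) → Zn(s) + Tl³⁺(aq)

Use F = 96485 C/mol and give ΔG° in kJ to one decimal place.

+387.9 kJ

As written, Zn²⁺/Zn is reduced (cathode) and Tl³⁺/Tl⁺ is oxidised (anode), so E°cell = (-0.74) − (+1.27) = -2.01 V.
Balancing electrons gives n = 2.
ΔG° = −nFE° = −(2)(96485)(-2.01) = 387,870 J = +387.9 kJ.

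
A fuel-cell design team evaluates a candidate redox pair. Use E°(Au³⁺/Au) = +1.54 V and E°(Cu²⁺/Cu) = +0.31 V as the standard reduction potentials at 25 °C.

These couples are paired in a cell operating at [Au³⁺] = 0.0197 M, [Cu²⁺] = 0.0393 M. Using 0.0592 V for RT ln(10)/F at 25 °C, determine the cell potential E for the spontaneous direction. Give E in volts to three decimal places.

Au³⁺/Au is the cathode (higher E°), Cu²⁺/Cu the anode: E°cell = +1.54 − (+0.31) = +1.23 V, n = 6.
Overall: 2 Au³⁺(aq) + 3 Cu(s) → 2 Au(s) + 3 Cu²⁺(aq)
Q = [Cu²⁺]^3 / ([Au³⁺]^2); log Q = -0.806.
E = E° − (0.0592/n) log Q = +1.23 − (0.0592/6)(-0.806) = +1.238 V.

+1.238 V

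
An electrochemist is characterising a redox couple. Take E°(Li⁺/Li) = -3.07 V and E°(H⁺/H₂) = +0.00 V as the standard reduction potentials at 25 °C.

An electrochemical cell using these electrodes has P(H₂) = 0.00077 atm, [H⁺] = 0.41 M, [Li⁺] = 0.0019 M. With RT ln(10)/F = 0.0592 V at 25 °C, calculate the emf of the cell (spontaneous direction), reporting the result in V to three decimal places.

H⁺/H₂ is the cathode (higher E°), Li⁺/Li the anode: E°cell = +0.00 − (-3.07) = +3.07 V, n = 2.
Overall: 2 H⁺(aq) + 2 Li(s) → H₂(g) + 2 Li⁺(aq)
Q = P(H₂)·[Li⁺]^2 / ([H⁺]^2); log Q = -7.782.
E = E° − (0.0592/n) log Q = +3.07 − (0.0592/2)(-7.782) = +3.300 V.

+3.300 V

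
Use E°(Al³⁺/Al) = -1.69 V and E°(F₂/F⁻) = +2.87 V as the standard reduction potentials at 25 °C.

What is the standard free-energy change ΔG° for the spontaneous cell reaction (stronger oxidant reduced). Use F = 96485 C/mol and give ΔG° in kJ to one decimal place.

-2639.8 kJ

F₂/F⁻ (E° = +2.87 V) is the cathode; Al³⁺/Al (E° = -1.69 V) is the anode, so E°cell = +4.56 V.
Balancing electrons gives n = 6 (lcm of 2 and 3).
ΔG° = −nFE° = −(6)(96485)(+4.56) = -2,639,830 J = -2639.8 kJ.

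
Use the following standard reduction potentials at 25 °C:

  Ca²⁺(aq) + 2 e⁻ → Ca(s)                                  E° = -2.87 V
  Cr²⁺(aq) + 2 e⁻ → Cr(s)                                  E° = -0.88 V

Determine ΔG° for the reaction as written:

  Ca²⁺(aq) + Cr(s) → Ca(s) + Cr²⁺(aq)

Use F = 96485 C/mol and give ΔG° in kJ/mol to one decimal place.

+384.0 kJ/mol

As written, Ca²⁺/Ca is reduced (cathode) and Cr²⁺/Cr is oxidised (anode), so E°cell = (-2.87) − (-0.88) = -1.99 V.
Balancing electrons gives n = 2.
ΔG° = −nFE° = −(2)(96485)(-1.99) = 384,010 J = +384.0 kJ/mol.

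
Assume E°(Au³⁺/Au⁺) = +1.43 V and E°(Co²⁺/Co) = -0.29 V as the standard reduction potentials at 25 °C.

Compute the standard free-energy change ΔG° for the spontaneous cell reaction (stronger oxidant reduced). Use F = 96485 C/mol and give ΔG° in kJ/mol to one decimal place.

-331.9 kJ/mol

Au³⁺/Au⁺ (E° = +1.43 V) is the cathode; Co²⁺/Co (E° = -0.29 V) is the anode, so E°cell = +1.72 V.
Balancing electrons gives n = 2 (lcm of 2 and 2).
ΔG° = −nFE° = −(2)(96485)(+1.72) = -331,908 J = -331.9 kJ/mol.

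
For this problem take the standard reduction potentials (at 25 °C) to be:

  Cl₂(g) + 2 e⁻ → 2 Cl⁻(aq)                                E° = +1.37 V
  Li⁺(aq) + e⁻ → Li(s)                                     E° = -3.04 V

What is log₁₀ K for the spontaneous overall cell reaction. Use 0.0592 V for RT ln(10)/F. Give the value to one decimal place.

149.0

Cathode: Cl₂/Cl⁻; anode: Li⁺/Li. E°cell = +4.41 V, n = 2.
log K = nE°cell / 0.0592 = (2)(+4.41) / 0.0592 = 149.0.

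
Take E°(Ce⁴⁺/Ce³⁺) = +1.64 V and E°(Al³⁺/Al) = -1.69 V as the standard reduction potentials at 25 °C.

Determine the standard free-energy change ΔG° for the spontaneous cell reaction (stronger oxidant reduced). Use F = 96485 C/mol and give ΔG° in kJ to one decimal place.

-963.9 kJ

Ce⁴⁺/Ce³⁺ (E° = +1.64 V) is the cathode; Al³⁺/Al (E° = -1.69 V) is the anode, so E°cell = +3.33 V.
Balancing electrons gives n = 3 (lcm of 1 and 3).
ΔG° = −nFE° = −(3)(96485)(+3.33) = -963,885 J = -963.9 kJ.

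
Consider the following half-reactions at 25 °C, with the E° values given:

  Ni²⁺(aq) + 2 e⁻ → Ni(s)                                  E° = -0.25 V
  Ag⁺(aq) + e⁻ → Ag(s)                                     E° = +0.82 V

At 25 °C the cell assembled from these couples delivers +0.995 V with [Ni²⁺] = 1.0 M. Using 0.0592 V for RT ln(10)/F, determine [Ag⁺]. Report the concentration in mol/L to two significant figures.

0.054 M

Ag⁺/Ag is the cathode, Ni²⁺/Ni the anode: E°cell = +1.07 V, n = 2.
Overall reaction: 2 Ag⁺(aq) + Ni(s) → 2 Ag(s) + Ni²⁺(aq); Q = [Ni²⁺]^1/[Ag⁺]^2.
From E = E° − (0.0592/n) log Q: log Q = (E° − E)·n/0.0592 = (+1.07 − (+0.995))·2/0.0592 = 2.5338.
So 2·log[Ag⁺] = 1·log(1) − log Q = 0.0000 − (2.5338) = -2.5338; log[Ag⁺] = -2.5338 / 2 = -1.2669; [Ag⁺] = 10^(-1.2669) ≈ 0.054 M.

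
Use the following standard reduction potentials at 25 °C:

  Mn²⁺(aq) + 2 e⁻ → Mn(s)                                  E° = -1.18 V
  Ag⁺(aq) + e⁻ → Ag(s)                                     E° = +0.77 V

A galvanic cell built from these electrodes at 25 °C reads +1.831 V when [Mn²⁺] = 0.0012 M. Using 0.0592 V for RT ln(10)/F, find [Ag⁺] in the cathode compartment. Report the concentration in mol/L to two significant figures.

0.00034 M

Ag⁺/Ag is the cathode, Mn²⁺/Mn the anode: E°cell = +1.95 V, n = 2.
Overall reaction: 2 Ag⁺(aq) + Mn(s) → 2 Ag(s) + Mn²⁺(aq); Q = [Mn²⁺]^1/[Ag⁺]^2.
From E = E° − (0.0592/n) log Q: log Q = (E° − E)·n/0.0592 = (+1.95 − (+1.831))·2/0.0592 = 4.0203.
So 2·log[Ag⁺] = 1·log(0.0012) − log Q = -2.9208 − (4.0203) = -6.9411; log[Ag⁺] = -6.9411 / 2 = -3.4705; [Ag⁺] = 10^(-3.4705) ≈ 0.00034 M.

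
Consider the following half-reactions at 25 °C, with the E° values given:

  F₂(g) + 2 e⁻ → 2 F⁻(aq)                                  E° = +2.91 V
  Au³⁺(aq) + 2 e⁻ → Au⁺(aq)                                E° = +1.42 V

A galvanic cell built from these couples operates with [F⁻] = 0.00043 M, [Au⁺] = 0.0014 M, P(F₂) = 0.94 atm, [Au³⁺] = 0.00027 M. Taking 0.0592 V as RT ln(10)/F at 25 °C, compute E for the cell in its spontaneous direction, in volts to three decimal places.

F₂/F⁻ is the cathode (higher E°), Au³⁺/Au⁺ the anode: E°cell = +2.91 − (+1.42) = +1.49 V, n = 2.
Overall: F₂(g) + Au⁺(aq) → 2 F⁻(aq) + Au³⁺(aq)
Q = [F⁻]^2·[Au³⁺] / (P(F₂)·[Au⁺]); log Q = -7.421.
E = E° − (0.0592/n) log Q = +1.49 − (0.0592/2)(-7.421) = +1.710 V.

+1.710 V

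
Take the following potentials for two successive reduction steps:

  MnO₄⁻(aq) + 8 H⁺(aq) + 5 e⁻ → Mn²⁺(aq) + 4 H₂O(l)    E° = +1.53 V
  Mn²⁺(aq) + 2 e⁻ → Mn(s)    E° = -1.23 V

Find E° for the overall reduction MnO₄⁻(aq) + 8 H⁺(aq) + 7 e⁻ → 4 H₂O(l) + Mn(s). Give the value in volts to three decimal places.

Standard free energies of sequential steps add: ΔG°₃ = ΔG°₁ + ΔG°₂, so n₃E°₃ = n₁E°₁ + n₂E°₂.
E°₃ = (5×+1.53 + 2×-1.23) / 7 = (+5.190) / 7 = +0.741 V.

+0.741 V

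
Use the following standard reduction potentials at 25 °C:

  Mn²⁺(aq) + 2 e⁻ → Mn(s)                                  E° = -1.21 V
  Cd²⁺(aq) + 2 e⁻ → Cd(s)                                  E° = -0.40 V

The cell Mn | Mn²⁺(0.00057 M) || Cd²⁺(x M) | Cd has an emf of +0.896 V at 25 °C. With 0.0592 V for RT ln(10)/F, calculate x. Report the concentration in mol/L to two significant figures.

Cd²⁺/Cd is the cathode, Mn²⁺/Mn the anode: E°cell = +0.81 V, n = 2.
Overall reaction: Cd²⁺(aq) + Mn(s) → Cd(s) + Mn²⁺(aq); Q = [Mn²⁺]^1/[Cd²⁺]^1.
From E = E° − (0.0592/n) log Q: log Q = (E° − E)·n/0.0592 = (+0.81 − (+0.896))·2/0.0592 = -2.9054.
So 1·log[Cd²⁺] = 1·log(0.00057) − log Q = -3.2441 − (-2.9054) = -0.3387; [Cd²⁺] = 10^(-0.3387) ≈ 0.46 M.

0.46 M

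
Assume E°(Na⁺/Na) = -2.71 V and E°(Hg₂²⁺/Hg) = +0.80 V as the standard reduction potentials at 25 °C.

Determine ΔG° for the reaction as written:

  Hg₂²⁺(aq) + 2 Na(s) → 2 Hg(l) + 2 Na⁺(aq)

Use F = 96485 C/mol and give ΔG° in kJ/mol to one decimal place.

As written, Hg₂²⁺/Hg is reduced (cathode) and Na⁺/Na is oxidised (anode), so E°cell = (+0.80) − (-2.71) = +3.51 V.
Balancing electrons gives n = 2.
ΔG° = −nFE° = −(2)(96485)(+3.51) = -677,325 J = -677.3 kJ/mol.

-677.3 kJ/mol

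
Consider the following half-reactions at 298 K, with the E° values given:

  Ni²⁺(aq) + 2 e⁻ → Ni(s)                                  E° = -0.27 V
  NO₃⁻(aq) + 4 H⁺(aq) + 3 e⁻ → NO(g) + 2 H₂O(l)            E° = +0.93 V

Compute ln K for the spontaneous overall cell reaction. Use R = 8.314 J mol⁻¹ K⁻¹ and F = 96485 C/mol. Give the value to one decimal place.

280.4

Cathode: NO₃⁻/NO; anode: Ni²⁺/Ni. E°cell = (+0.93) − (-0.27) = +1.20 V, with n = 6.
ΔG° = −nFE° = −RT ln K, so ln K = nFE°/(RT) = (6)(96485)(+1.20) / ((8.314)(298)) = 280.392.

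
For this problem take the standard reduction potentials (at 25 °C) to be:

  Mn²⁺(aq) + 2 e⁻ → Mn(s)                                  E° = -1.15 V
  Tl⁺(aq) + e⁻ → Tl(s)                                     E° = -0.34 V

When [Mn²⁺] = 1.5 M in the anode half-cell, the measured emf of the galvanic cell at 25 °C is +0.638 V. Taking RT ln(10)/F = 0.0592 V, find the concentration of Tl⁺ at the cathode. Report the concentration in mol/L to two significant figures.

Tl⁺/Tl is the cathode, Mn²⁺/Mn the anode: E°cell = +0.81 V, n = 2.
Overall reaction: 2 Tl⁺(aq) + Mn(s) → 2 Tl(s) + Mn²⁺(aq); Q = [Mn²⁺]^1/[Tl⁺]^2.
From E = E° − (0.0592/n) log Q: log Q = (E° − E)·n/0.0592 = (+0.81 − (+0.638))·2/0.0592 = 5.8108.
So 2·log[Tl⁺] = 1·log(1.5) − log Q = 0.1761 − (5.8108) = -5.6347; log[Tl⁺] = -5.6347 / 2 = -2.8173; [Tl⁺] = 10^(-2.8173) ≈ 0.0015 M.

0.0015 M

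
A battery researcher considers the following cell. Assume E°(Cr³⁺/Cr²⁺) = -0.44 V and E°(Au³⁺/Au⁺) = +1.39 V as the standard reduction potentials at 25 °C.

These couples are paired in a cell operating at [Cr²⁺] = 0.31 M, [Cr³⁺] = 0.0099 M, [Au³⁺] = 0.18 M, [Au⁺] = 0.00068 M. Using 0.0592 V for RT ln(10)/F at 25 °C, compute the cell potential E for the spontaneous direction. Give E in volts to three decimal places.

+1.990 V

Au³⁺/Au⁺ is the cathode (higher E°), Cr³⁺/Cr²⁺ the anode: E°cell = +1.39 − (-0.44) = +1.83 V, n = 2.
Overall: Au³⁺(aq) + 2 Cr²⁺(aq) → Au⁺(aq) + 2 Cr³⁺(aq)
Q = [Au⁺]·[Cr³⁺]^2 / ([Au³⁺]·[Cr²⁺]^2); log Q = -5.414.
E = E° − (0.0592/n) log Q = +1.83 − (0.0592/2)(-5.414) = +1.990 V.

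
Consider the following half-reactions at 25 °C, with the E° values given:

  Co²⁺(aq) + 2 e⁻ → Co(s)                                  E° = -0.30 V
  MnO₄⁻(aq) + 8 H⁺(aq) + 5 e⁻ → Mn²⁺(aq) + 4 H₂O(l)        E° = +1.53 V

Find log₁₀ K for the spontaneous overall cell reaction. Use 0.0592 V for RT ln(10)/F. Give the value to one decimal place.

Cathode: MnO₄⁻/Mn²⁺; anode: Co²⁺/Co. E°cell = +1.83 V, n = 10.
log K = nE°cell / 0.0592 = (10)(+1.83) / 0.0592 = 309.1.

309.1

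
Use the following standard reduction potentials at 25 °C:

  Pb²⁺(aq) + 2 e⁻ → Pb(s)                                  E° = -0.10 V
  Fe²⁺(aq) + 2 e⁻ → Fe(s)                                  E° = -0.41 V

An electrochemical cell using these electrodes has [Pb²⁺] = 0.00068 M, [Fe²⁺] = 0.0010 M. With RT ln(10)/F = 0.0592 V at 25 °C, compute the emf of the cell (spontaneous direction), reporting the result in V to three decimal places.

Pb²⁺/Pb is the cathode (higher E°), Fe²⁺/Fe the anode: E°cell = -0.10 − (-0.41) = +0.31 V, n = 2.
Overall: Pb²⁺(aq) + Fe(s) → Pb(s) + Fe²⁺(aq)
Q = [Fe²⁺] / ([Pb²⁺]); log Q = 0.167.
E = E° − (0.0592/n) log Q = +0.31 − (0.0592/2)(0.167) = +0.305 V.

+0.305 V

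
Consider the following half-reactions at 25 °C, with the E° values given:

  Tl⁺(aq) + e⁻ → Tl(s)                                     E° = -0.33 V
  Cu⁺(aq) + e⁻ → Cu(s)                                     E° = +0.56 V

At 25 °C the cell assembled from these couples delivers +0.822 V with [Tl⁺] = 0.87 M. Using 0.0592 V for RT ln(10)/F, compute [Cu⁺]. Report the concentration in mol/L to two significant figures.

Cu⁺/Cu is the cathode, Tl⁺/Tl the anode: E°cell = +0.89 V, n = 1.
Overall reaction: Cu⁺(aq) + Tl(s) → Cu(s) + Tl⁺(aq); Q = [Tl⁺]^1/[Cu⁺]^1.
From E = E° − (0.0592/n) log Q: log Q = (E° − E)·n/0.0592 = (+0.89 − (+0.822))·1/0.0592 = 1.1486.
So 1·log[Cu⁺] = 1·log(0.87) − log Q = -0.0605 − (1.1486) = -1.2091; [Cu⁺] = 10^(-1.2091) ≈ 0.062 M.

0.062 M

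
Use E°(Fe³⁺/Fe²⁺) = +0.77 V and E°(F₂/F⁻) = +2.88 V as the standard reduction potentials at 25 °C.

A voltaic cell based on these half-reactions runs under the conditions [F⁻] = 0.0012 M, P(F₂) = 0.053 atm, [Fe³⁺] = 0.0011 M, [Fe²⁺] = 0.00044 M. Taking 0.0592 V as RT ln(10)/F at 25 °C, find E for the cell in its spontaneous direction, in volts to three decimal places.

F₂/F⁻ is the cathode (higher E°), Fe³⁺/Fe²⁺ the anode: E°cell = +2.88 − (+0.77) = +2.11 V, n = 2.
Overall: F₂(g) + 2 Fe²⁺(aq) → 2 F⁻(aq) + 2 Fe³⁺(aq)
Q = [F⁻]^2·[Fe³⁺]^2 / (P(F₂)·[Fe²⁺]^2); log Q = -3.770.
E = E° − (0.0592/n) log Q = +2.11 − (0.0592/2)(-3.770) = +2.222 V.

+2.222 V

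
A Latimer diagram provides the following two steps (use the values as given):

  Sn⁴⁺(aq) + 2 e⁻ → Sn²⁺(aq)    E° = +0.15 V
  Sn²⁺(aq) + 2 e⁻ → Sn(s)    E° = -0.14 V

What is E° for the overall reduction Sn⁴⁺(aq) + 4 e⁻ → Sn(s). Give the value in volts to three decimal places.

Adding the free-energy changes (−nFE°) of the two steps gives −n₃FE°₃ = −n₁FE°₁ − n₂FE°₂.
E°₃ = (2×+0.15 + 2×-0.14) / 4 = (+0.020) / 4 = +0.005 V.

+0.005 V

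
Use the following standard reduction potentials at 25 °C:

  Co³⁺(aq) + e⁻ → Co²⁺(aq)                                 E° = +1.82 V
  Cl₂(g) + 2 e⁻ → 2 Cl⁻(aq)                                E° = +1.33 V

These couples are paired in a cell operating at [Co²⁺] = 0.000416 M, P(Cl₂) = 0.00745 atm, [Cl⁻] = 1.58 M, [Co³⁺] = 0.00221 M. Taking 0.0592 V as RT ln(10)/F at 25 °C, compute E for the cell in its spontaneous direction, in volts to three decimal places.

Co³⁺/Co²⁺ is the cathode (higher E°), Cl₂/Cl⁻ the anode: E°cell = +1.82 − (+1.33) = +0.49 V, n = 2.
Overall: 2 Co³⁺(aq) + 2 Cl⁻(aq) → 2 Co²⁺(aq) + Cl₂(g)
Q = [Co²⁺]^2·P(Cl₂) / ([Co³⁺]^2·[Cl⁻]^2); log Q = -3.976.
E = E° − (0.0592/n) log Q = +0.49 − (0.0592/2)(-3.976) = +0.608 V.

+0.608 V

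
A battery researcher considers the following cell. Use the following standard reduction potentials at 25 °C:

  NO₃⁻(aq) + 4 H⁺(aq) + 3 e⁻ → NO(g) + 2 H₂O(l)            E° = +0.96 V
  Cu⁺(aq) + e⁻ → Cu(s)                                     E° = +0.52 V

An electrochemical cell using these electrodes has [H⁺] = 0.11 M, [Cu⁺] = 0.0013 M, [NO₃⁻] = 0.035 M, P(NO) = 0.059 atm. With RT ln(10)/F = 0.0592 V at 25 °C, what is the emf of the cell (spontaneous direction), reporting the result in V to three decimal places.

+0.531 V

NO₃⁻/NO is the cathode (higher E°), Cu⁺/Cu the anode: E°cell = +0.96 − (+0.52) = +0.44 V, n = 3.
Overall: NO₃⁻(aq) + 4 H⁺(aq) + 3 Cu(s) → NO(g) + 2 H₂O(l) + 3 Cu⁺(aq)
Q = P(NO)·[Cu⁺]^3 / ([NO₃⁻]·[H⁺]^4); log Q = -4.597.
E = E° − (0.0592/n) log Q = +0.44 − (0.0592/3)(-4.597) = +0.531 V.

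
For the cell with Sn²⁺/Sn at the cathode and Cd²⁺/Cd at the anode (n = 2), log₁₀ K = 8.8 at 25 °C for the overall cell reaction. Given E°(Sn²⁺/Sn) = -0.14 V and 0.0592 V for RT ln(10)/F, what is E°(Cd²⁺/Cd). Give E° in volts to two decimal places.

E°cell = (0.0592/n)·log K = (0.0592/2)(8.8) = +0.260 V.
Since Sn²⁺/Sn is the cathode and Cd²⁺/Cd the anode, E°cell = E°(Sn²⁺/Sn) − E°(Cd²⁺/Cd).
So E°(Cd²⁺/Cd) = E°(Sn²⁺/Sn) − E°cell = (-0.14) − (+0.260) = -0.40 V.

-0.40 V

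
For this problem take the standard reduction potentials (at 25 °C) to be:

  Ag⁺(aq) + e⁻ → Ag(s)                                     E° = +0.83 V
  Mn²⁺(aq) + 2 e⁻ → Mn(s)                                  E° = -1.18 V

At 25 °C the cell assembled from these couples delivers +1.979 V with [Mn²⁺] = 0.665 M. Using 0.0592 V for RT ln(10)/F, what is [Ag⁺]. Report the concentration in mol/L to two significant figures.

0.24 M

Ag⁺/Ag is the cathode, Mn²⁺/Mn the anode: E°cell = +2.01 V, n = 2.
Overall reaction: 2 Ag⁺(aq) + Mn(s) → 2 Ag(s) + Mn²⁺(aq); Q = [Mn²⁺]^1/[Ag⁺]^2.
From E = E° − (0.0592/n) log Q: log Q = (E° − E)·n/0.0592 = (+2.01 − (+1.979))·2/0.0592 = 1.0473.
So 2·log[Ag⁺] = 1·log(0.665) − log Q = -0.1772 − (1.0473) = -1.2245; log[Ag⁺] = -1.2245 / 2 = -0.6122; [Ag⁺] = 10^(-0.6122) ≈ 0.24 M.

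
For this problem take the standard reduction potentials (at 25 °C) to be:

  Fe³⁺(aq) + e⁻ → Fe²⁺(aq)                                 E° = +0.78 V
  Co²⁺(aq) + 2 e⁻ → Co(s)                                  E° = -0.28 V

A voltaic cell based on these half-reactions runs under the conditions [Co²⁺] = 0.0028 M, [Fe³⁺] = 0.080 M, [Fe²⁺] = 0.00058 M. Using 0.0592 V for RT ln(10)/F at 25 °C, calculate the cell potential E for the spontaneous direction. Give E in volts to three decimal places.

Fe³⁺/Fe²⁺ is the cathode (higher E°), Co²⁺/Co the anode: E°cell = +0.78 − (-0.28) = +1.06 V, n = 2.
Overall: 2 Fe³⁺(aq) + Co(s) → 2 Fe²⁺(aq) + Co²⁺(aq)
Q = [Fe²⁺]^2·[Co²⁺] / ([Fe³⁺]^2); log Q = -6.832.
E = E° − (0.0592/n) log Q = +1.06 − (0.0592/2)(-6.832) = +1.262 V.

+1.262 V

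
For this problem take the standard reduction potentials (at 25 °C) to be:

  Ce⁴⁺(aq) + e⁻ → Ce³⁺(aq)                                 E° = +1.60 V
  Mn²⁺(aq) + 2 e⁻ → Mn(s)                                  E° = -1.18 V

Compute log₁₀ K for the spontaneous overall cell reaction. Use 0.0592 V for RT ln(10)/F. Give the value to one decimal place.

93.9

Cathode: Ce⁴⁺/Ce³⁺; anode: Mn²⁺/Mn. E°cell = +2.78 V, n = 2.
log K = nE°cell / 0.0592 = (2)(+2.78) / 0.0592 = 93.9.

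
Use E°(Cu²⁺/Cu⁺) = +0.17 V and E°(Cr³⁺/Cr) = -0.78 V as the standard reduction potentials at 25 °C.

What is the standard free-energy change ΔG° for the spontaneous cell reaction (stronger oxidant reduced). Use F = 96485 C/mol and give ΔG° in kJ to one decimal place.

-275.0 kJ

Cu²⁺/Cu⁺ (E° = +0.17 V) is the cathode; Cr³⁺/Cr (E° = -0.78 V) is the anode, so E°cell = +0.95 V.
Balancing electrons gives n = 3 (lcm of 1 and 3).
ΔG° = −nFE° = −(3)(96485)(+0.95) = -274,982 J = -275.0 kJ.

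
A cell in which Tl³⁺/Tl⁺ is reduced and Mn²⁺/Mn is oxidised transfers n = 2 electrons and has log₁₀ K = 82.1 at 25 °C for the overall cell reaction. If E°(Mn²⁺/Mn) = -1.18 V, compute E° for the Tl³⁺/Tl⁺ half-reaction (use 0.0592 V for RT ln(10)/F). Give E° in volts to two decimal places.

E°cell = (0.0592/n)·log K = (0.0592/2)(82.1) = +2.430 V.
Since Tl³⁺/Tl⁺ is the cathode and Mn²⁺/Mn the anode, E°cell = E°(Tl³⁺/Tl⁺) − E°(Mn²⁺/Mn).
So E°(Tl³⁺/Tl⁺) = E°cell + E°(Mn²⁺/Mn) = +2.430 + (-1.18) = +1.25 V.

+1.25 V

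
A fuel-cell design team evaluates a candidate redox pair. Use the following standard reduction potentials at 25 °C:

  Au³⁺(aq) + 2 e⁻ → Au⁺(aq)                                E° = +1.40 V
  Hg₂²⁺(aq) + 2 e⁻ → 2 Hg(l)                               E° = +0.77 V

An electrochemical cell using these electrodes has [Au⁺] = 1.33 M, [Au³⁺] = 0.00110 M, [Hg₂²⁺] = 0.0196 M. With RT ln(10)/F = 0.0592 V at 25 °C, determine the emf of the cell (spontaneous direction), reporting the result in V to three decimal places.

Au³⁺/Au⁺ is the cathode (higher E°), Hg₂²⁺/Hg the anode: E°cell = +1.40 − (+0.77) = +0.63 V, n = 2.
Overall: Au³⁺(aq) + 2 Hg(l) → Au⁺(aq) + Hg₂²⁺(aq)
Q = [Au⁺]·[Hg₂²⁺] / ([Au³⁺]); log Q = 1.375.
E = E° − (0.0592/n) log Q = +0.63 − (0.0592/2)(1.375) = +0.589 V.

+0.589 V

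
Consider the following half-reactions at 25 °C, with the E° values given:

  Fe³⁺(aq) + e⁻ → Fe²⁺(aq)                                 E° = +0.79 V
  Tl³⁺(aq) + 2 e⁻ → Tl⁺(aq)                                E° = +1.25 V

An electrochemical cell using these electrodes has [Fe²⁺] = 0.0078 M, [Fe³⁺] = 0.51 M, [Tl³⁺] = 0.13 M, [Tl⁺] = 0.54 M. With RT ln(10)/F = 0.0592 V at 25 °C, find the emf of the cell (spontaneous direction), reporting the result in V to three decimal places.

Tl³⁺/Tl⁺ is the cathode (higher E°), Fe³⁺/Fe²⁺ the anode: E°cell = +1.25 − (+0.79) = +0.46 V, n = 2.
Overall: Tl³⁺(aq) + 2 Fe²⁺(aq) → Tl⁺(aq) + 2 Fe³⁺(aq)
Q = [Tl⁺]·[Fe³⁺]^2 / ([Tl³⁺]·[Fe²⁺]^2); log Q = 4.249.
E = E° − (0.0592/n) log Q = +0.46 − (0.0592/2)(4.249) = +0.334 V.

+0.334 V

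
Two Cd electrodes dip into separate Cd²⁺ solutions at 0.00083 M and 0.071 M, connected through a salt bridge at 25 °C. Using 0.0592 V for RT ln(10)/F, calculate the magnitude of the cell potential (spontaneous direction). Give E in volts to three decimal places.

For a concentration cell E°cell = 0. The 0.071 M side is the cathode (reduction is favoured where [Cd²⁺] is higher).
With n = 2, E = −(0.0592/2) log([Cd²⁺]ₐₙ/[Cd²⁺]꜀ₐₜ) = −(0.0592/2) log(0.00083/0.071) = −(0.0592/2)(-1.932) = +0.057 V.

+0.057 V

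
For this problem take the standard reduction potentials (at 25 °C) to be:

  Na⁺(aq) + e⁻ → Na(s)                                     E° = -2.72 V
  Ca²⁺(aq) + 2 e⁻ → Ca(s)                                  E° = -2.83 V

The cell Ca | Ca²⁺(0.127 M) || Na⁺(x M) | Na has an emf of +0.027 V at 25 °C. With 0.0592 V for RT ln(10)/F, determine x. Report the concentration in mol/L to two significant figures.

0.014 M

Na⁺/Na is the cathode, Ca²⁺/Ca the anode: E°cell = +0.11 V, n = 2.
Overall reaction: 2 Na⁺(aq) + Ca(s) → 2 Na(s) + Ca²⁺(aq); Q = [Ca²⁺]^1/[Na⁺]^2.
From E = E° − (0.0592/n) log Q: log Q = (E° − E)·n/0.0592 = (+0.11 − (+0.027))·2/0.0592 = 2.8041.
So 2·log[Na⁺] = 1·log(0.127) − log Q = -0.8962 − (2.8041) = -3.7003; log[Na⁺] = -3.7003 / 2 = -1.8501; [Na⁺] = 10^(-1.8501) ≈ 0.014 M.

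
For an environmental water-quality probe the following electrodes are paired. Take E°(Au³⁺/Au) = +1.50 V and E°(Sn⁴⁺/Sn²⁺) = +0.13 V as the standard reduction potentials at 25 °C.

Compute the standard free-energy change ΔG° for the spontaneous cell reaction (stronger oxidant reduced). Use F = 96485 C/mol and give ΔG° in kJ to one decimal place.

Au³⁺/Au (E° = +1.50 V) is the cathode; Sn⁴⁺/Sn²⁺ (E° = +0.13 V) is the anode, so E°cell = +1.37 V.
Balancing electrons gives n = 6 (lcm of 3 and 2).
ΔG° = −nFE° = −(6)(96485)(+1.37) = -793,107 J = -793.1 kJ.

-793.1 kJ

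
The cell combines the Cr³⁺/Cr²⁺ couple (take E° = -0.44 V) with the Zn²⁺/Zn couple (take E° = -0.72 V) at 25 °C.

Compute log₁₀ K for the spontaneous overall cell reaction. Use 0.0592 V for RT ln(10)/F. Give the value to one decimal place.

Cathode: Cr³⁺/Cr²⁺; anode: Zn²⁺/Zn. E°cell = +0.28 V, n = 2.
log K = nE°cell / 0.0592 = (2)(+0.28) / 0.0592 = 9.5.

9.5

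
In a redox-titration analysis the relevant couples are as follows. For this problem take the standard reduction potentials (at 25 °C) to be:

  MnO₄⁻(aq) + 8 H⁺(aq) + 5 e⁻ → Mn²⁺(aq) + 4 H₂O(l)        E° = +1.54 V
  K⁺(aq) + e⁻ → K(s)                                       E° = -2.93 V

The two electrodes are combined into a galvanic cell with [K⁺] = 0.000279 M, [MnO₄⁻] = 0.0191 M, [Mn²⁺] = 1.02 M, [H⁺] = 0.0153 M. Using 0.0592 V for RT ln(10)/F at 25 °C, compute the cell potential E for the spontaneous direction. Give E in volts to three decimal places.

MnO₄⁻/Mn²⁺ is the cathode (higher E°), K⁺/K the anode: E°cell = +1.54 − (-2.93) = +4.47 V, n = 5.
Overall: MnO₄⁻(aq) + 8 H⁺(aq) + 5 K(s) → Mn²⁺(aq) + 4 H₂O(l) + 5 K⁺(aq)
Q = [Mn²⁺]·[K⁺]^5 / ([MnO₄⁻]·[H⁺]^8); log Q = -1.522.
E = E° − (0.0592/n) log Q = +4.47 − (0.0592/5)(-1.522) = +4.488 V.

+4.488 V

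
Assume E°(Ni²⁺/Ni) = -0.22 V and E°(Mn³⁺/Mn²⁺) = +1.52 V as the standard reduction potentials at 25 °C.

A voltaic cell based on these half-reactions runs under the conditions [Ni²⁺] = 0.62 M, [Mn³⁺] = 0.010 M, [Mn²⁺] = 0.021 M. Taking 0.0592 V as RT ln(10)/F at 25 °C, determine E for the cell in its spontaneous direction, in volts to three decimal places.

Mn³⁺/Mn²⁺ is the cathode (higher E°), Ni²⁺/Ni the anode: E°cell = +1.52 − (-0.22) = +1.74 V, n = 2.
Overall: 2 Mn³⁺(aq) + Ni(s) → 2 Mn²⁺(aq) + Ni²⁺(aq)
Q = [Mn²⁺]^2·[Ni²⁺] / ([Mn³⁺]^2); log Q = 0.437.
E = E° − (0.0592/n) log Q = +1.74 − (0.0592/2)(0.437) = +1.727 V.

+1.727 V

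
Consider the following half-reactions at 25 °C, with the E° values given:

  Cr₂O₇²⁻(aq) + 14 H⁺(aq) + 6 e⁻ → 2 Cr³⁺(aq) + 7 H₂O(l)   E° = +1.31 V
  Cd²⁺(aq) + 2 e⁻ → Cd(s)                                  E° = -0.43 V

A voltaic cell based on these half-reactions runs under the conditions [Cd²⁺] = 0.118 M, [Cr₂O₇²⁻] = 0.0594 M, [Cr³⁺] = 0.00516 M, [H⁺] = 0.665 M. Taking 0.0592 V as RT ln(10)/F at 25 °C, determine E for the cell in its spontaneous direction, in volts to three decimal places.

Cr₂O₇²⁻/Cr³⁺ is the cathode (higher E°), Cd²⁺/Cd the anode: E°cell = +1.31 − (-0.43) = +1.74 V, n = 6.
Overall: Cr₂O₇²⁻(aq) + 14 H⁺(aq) + 3 Cd(s) → 2 Cr³⁺(aq) + 7 H₂O(l) + 3 Cd²⁺(aq)
Q = [Cr³⁺]^2·[Cd²⁺]^3 / ([Cr₂O₇²⁻]·[H⁺]^14); log Q = -3.652.
E = E° − (0.0592/n) log Q = +1.74 − (0.0592/6)(-3.652) = +1.776 V.

+1.776 V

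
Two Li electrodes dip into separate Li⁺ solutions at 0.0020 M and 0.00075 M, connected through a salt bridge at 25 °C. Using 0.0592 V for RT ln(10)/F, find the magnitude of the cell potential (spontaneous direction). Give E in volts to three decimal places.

For a concentration cell E°cell = 0. The 0.0020 M side is the cathode (reduction is favoured where [Li⁺] is higher).
With n = 1, E = −(0.0592/1) log([Li⁺]ₐₙ/[Li⁺]꜀ₐₜ) = −(0.0592/1) log(0.00075/0.002) = −(0.0592/1)(-0.426) = +0.025 V.

+0.025 V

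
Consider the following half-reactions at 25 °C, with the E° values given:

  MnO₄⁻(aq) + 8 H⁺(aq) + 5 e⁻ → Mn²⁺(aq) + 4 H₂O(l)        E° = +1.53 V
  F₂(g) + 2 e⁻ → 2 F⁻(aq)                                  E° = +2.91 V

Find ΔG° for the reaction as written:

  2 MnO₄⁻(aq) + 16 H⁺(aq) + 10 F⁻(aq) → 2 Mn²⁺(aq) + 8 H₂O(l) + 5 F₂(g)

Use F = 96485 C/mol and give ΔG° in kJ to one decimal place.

+1331.5 kJ

As written, MnO₄⁻/Mn²⁺ is reduced (cathode) and F₂/F⁻ is oxidised (anode), so E°cell = (+1.53) − (+2.91) = -1.38 V.
Balancing electrons gives n = 10.
ΔG° = −nFE° = −(10)(96485)(-1.38) = 1,331,493 J = +1331.5 kJ.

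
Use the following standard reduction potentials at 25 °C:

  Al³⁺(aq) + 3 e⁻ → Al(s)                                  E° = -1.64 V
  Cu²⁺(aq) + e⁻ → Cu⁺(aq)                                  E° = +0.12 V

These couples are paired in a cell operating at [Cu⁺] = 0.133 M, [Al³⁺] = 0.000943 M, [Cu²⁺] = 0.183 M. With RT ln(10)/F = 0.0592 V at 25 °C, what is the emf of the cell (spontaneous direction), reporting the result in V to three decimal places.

+1.828 V

Cu²⁺/Cu⁺ is the cathode (higher E°), Al³⁺/Al the anode: E°cell = +0.12 − (-1.64) = +1.76 V, n = 3.
Overall: 3 Cu²⁺(aq) + Al(s) → 3 Cu⁺(aq) + Al³⁺(aq)
Q = [Cu⁺]^3·[Al³⁺] / ([Cu²⁺]^3); log Q = -3.441.
E = E° − (0.0592/n) log Q = +1.76 − (0.0592/3)(-3.441) = +1.828 V.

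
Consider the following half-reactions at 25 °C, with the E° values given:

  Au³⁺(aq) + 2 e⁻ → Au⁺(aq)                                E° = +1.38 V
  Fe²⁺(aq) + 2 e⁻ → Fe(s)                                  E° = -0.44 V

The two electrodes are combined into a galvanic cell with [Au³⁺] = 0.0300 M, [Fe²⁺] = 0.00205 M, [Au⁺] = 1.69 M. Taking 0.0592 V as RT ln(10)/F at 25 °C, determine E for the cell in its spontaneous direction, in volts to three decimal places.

+1.848 V

Au³⁺/Au⁺ is the cathode (higher E°), Fe²⁺/Fe the anode: E°cell = +1.38 − (-0.44) = +1.82 V, n = 2.
Overall: Au³⁺(aq) + Fe(s) → Au⁺(aq) + Fe²⁺(aq)
Q = [Au⁺]·[Fe²⁺] / ([Au³⁺]); log Q = -0.937.
E = E° − (0.0592/n) log Q = +1.82 − (0.0592/2)(-0.937) = +1.848 V.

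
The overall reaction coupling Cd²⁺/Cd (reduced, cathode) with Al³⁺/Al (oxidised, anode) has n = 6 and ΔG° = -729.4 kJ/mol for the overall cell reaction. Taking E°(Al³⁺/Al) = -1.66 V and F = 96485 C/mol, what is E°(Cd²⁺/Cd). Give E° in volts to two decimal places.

-0.40 V

E°cell = −ΔG°/(nF) = −(-729.4×10³)/((6)(96485)) = +1.260 V.
Since Cd²⁺/Cd is the cathode and Al³⁺/Al the anode, E°cell = E°(Cd²⁺/Cd) − E°(Al³⁺/Al).
So E°(Cd²⁺/Cd) = E°cell + E°(Al³⁺/Al) = +1.260 + (-1.66) = -0.40 V.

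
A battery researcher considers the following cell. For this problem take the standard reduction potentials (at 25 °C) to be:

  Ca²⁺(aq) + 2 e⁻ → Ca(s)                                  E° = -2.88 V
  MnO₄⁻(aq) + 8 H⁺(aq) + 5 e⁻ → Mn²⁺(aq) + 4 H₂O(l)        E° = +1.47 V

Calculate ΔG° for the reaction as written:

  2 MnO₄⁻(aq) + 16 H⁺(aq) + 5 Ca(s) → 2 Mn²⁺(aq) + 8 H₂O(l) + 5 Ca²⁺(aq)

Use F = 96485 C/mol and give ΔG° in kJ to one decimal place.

-4197.1 kJ

As written, MnO₄⁻/Mn²⁺ is reduced (cathode) and Ca²⁺/Ca is oxidised (anode), so E°cell = (+1.47) − (-2.88) = +4.35 V.
Balancing electrons gives n = 10.
ΔG° = −nFE° = −(10)(96485)(+4.35) = -4,197,098 J = -4197.1 kJ.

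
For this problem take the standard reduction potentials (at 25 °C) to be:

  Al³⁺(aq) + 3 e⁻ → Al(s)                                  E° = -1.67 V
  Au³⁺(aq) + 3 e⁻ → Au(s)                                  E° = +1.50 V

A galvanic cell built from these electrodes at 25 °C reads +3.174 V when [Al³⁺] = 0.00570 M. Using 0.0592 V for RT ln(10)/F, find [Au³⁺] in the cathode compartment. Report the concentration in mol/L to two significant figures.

0.0091 M

Au³⁺/Au is the cathode, Al³⁺/Al the anode: E°cell = +3.17 V, n = 3.
Overall reaction: Au³⁺(aq) + Al(s) → Au(s) + Al³⁺(aq); Q = [Al³⁺]^1/[Au³⁺]^1.
From E = E° − (0.0592/n) log Q: log Q = (E° − E)·n/0.0592 = (+3.17 − (+3.174))·3/0.0592 = -0.2027.
So 1·log[Au³⁺] = 1·log(0.0057) − log Q = -2.2441 − (-0.2027) = -2.0414; [Au³⁺] = 10^(-2.0414) ≈ 0.0091 M.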